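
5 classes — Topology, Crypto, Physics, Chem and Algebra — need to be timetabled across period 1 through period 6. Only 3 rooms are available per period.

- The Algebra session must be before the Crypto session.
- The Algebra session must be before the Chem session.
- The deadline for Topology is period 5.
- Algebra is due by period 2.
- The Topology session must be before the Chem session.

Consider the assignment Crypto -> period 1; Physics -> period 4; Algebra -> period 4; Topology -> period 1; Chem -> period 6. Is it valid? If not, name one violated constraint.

Invalid. The Algebra session must be before the Crypto session.

The Topology session must be before the Chem session — holds.
Only 3 rooms are available per period — holds.
The Algebra session must be before the Crypto session — violated.
The deadline for Topology is period 5 — holds.
Algebra is due by period 2 — violated.
The Algebra session must be before the Chem session — holds.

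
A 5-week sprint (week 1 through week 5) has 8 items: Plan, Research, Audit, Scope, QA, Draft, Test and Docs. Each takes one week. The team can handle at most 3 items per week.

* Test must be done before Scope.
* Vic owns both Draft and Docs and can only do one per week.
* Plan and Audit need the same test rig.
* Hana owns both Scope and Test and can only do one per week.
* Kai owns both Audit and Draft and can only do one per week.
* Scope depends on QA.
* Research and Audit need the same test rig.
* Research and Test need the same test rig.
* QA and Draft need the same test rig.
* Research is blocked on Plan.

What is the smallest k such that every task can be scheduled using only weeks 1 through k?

3 weeks

The precedence chain requires at least 2 distinct weeks.
With at most 3 per week and 8 tasks, at least 3 weeks are needed.
3 works (last occupied week: week 3): for example Draft=week 2; Docs=week 3; Plan=week 1; Audit=week 3; Test=week 1; Research=week 2; Scope=week 2; QA=week 1.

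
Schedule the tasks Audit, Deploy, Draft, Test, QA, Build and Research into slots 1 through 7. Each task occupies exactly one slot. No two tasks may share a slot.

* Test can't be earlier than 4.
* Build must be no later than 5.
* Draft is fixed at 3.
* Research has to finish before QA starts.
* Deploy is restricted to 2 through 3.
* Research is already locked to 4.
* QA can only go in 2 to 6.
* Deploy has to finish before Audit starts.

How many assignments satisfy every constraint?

4

Enumerating: Research=4, Deploy=2, Draft=3, Test=5, QA=6, Audit=7, Build=1 | Test -> 6; Draft -> 3; QA -> 5; Audit -> 7; Deploy -> 2; Build -> 1; Research -> 4 | Deploy in 2, QA in 5, Research in 4, Draft in 3, Build in 1, Audit in 6, Test in 7 | Draft -> 3; Audit -> 5; Research -> 4; QA -> 6; Deploy -> 2; Test -> 7; Build -> 1.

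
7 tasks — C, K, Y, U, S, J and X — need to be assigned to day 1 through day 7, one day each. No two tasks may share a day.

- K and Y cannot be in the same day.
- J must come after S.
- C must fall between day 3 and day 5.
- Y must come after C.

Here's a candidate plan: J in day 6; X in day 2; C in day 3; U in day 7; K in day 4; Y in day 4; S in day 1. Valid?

No — it violates: K and Y cannot be in the same day

J must come after S — holds.
K and Y cannot be in the same day — violated.
No two tasks may share a day — violated.
Y must come after C — holds.
C must fall between day 3 and day 5 — holds.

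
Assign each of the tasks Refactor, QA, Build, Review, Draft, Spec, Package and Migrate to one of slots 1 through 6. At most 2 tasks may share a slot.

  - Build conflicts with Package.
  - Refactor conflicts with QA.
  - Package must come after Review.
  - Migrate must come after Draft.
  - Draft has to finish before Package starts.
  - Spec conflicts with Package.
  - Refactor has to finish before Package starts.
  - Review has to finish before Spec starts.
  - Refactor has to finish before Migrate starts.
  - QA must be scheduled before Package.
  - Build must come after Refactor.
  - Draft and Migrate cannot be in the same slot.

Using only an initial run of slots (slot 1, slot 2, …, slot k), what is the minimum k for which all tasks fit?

4 slots

The precedence chain requires at least 2 distinct slots.
With at most 2 per slot and 8 tasks, at least 4 slots are needed.
4 works (last occupied slot: 4): for example Refactor -> 1, Build -> 4, QA -> 2, Package -> 3, Spec -> 4, Review -> 1, Migrate -> 3, Draft -> 2.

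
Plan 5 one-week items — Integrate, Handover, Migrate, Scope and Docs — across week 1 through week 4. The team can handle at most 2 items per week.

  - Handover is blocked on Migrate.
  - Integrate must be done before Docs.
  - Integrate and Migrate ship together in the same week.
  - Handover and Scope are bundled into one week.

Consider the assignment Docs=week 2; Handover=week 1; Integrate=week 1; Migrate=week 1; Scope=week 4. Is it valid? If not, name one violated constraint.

Invalid. The team can handle at most 2 items per week.

The team can handle at most 2 items per week — violated.
Handover and Scope are bundled into one week — violated.
Integrate and Migrate ship together in the same week — holds.
Handover is blocked on Migrate — violated.
Integrate must be done before Docs — holds.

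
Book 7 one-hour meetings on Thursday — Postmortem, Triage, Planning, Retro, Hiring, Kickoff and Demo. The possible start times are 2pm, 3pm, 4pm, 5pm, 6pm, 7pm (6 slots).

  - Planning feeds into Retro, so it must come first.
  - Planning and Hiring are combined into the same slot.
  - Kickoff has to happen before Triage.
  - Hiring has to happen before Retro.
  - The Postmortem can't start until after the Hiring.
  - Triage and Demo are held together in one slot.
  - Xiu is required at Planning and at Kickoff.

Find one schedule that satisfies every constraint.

Hiring=2pm; Demo=4pm; Kickoff=3pm; Retro=3pm; Postmortem=3pm; Triage=4pm; Planning=2pm

Checking: Planning(2pm) before Retro(3pm); Kickoff(3pm) before Triage(4pm); Hiring(2pm) before Retro(3pm); Hiring(2pm) before Postmortem(3pm); Planning(2pm) != Kickoff(3pm); Planning = Hiring = 2pm; Triage = Demo = 4pm.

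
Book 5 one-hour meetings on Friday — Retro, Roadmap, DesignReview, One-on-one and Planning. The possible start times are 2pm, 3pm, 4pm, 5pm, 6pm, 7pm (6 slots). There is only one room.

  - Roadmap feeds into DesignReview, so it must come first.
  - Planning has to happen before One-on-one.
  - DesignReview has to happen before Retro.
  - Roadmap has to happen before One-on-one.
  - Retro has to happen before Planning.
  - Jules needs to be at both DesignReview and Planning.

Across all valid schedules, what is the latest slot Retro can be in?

5pm

Precedence pushes Retro to at least 4pm; downstream work caps Retro at 5pm.
Retro at 5pm is achievable: Planning in 6pm; One-on-one in 7pm; Roadmap in 2pm; Retro in 5pm; DesignReview in 3pm.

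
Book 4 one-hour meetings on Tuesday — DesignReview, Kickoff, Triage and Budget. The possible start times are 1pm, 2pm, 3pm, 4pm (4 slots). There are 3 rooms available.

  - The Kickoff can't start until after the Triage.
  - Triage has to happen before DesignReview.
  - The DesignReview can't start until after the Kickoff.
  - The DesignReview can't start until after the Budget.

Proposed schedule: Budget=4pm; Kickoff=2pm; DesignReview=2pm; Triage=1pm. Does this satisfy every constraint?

No — it violates: The DesignReview can't start until after the Budget

The Kickoff can't start until after the Triage — holds.
The DesignReview can't start until after the Budget — violated.
There are 3 rooms available — holds.
The DesignReview can't start until after the Kickoff — violated.
Triage has to happen before DesignReview — holds.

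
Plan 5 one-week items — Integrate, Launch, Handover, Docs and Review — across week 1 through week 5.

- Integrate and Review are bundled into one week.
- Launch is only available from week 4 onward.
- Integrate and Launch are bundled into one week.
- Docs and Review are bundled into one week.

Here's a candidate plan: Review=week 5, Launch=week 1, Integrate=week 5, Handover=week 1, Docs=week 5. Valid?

No — it violates: Launch is only available from week 4 onward

Launch is only available from week 4 onward — violated.
Integrate and Launch are bundled into one week — violated.
Docs and Review are bundled into one week — holds.
Integrate and Review are bundled into one week — holds.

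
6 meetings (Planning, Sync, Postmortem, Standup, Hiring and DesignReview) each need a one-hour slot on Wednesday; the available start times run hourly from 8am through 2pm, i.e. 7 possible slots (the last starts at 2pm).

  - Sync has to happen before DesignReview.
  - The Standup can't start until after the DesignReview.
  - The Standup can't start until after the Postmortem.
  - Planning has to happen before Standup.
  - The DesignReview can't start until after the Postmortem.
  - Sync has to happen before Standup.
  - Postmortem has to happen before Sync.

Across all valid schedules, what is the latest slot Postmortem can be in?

11am

Downstream work caps Postmortem at 11am.
Postmortem at 11am is achievable: Sync in 12pm, DesignReview in 1pm, Hiring in 8am, Standup in 2pm, Postmortem in 11am, Planning in 8am.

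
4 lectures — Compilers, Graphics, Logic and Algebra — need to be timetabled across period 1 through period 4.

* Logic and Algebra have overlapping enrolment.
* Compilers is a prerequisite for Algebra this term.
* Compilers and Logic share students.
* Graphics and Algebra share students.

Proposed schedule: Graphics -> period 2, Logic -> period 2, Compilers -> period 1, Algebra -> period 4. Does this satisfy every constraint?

Valid

Logic and Algebra have overlapping enrolment — holds.
Graphics and Algebra share students — holds.
Compilers and Logic share students — holds.
Compilers is a prerequisite for Algebra this term — holds.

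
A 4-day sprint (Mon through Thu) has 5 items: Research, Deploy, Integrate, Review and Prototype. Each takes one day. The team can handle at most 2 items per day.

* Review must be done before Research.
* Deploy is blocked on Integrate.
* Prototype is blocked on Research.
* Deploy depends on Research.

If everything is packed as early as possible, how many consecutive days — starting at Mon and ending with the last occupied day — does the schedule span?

The precedence chain requires at least 3 distinct days.
With at most 2 per day and 5 tasks, at least 3 days are needed.
3 works (last occupied day: Wed): for example Prototype in Wed; Review in Mon; Research in Tue; Integrate in Mon; Deploy in Wed.

3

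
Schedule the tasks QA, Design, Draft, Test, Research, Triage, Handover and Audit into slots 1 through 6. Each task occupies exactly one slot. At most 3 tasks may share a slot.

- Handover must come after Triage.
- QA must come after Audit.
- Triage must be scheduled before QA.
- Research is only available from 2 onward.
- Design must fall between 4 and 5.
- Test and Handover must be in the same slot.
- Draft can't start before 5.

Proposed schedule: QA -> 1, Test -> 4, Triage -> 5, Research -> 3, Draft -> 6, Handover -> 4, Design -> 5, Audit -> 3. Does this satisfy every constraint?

No — it violates: Triage must be scheduled before QA

Design must fall between 4 and 5 — holds.
Draft can't start before 5 — holds.
At most 3 tasks may share a slot — holds.
Triage must be scheduled before QA — violated.
QA must come after Audit — violated.
Research is only available from 2 onward — holds.
Handover must come after Triage — violated.
Test and Handover must be in the same slot — holds.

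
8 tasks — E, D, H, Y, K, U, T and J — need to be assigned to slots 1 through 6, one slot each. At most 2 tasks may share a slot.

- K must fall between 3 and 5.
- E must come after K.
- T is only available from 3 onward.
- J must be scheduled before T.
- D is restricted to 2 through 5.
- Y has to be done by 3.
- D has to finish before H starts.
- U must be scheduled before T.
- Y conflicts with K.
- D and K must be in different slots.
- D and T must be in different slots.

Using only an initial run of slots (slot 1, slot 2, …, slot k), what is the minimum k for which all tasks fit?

4

The precedence chain requires at least 2 distinct slots.
With at most 2 per slot and 8 tasks, at least 4 slots are needed.
Propagating the time windows through the other constraints, E can't land before 4, so the schedule must run through at least slot 4.
4 works (last occupied slot: 4): for example H=4; K=3; T=3; Y=1; U=1; J=2; D=2; E=4.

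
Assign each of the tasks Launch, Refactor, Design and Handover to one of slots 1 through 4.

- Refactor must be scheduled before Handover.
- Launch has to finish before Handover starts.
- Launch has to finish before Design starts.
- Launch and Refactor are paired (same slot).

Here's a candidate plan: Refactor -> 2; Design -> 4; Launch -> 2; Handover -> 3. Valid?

Launch has to finish before Design starts — holds.
Refactor must be scheduled before Handover — holds.
Launch has to finish before Handover starts — holds.
Launch and Refactor are paired (same slot) — holds.

Valid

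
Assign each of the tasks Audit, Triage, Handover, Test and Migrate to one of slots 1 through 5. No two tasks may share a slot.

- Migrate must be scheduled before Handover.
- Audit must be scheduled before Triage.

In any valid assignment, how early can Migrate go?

Downstream work caps Migrate at 4.
Migrate at 1 is achievable: Handover in 4, Test in 5, Audit in 2, Migrate in 1, Triage in 3.

1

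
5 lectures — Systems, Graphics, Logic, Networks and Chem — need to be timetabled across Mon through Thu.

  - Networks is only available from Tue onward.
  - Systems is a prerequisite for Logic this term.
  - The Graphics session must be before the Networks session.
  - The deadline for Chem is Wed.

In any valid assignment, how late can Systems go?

Downstream work caps Systems at Wed.
Systems at Wed is achievable: Logic=Thu, Graphics=Mon, Systems=Wed, Networks=Tue, Chem=Mon.

Wed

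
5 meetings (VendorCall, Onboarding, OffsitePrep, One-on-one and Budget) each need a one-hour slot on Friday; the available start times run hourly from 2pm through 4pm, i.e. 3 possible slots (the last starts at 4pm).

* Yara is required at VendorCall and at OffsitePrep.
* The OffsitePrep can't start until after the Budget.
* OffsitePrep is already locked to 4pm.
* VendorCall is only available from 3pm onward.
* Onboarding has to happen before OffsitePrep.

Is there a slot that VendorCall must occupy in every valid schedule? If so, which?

3pm

VendorCall's window is 3pm–4pm.
OffsitePrep is fixed at 4pm, and VendorCall can't share a slot with OffsitePrep.
So VendorCall must be 3pm.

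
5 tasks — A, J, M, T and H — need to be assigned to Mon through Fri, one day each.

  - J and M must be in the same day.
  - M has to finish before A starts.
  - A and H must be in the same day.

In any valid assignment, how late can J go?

J must be in the same day as M, which can't be after Thu, so J is at most Thu.
J at Thu is achievable: H in Fri; M in Thu; J in Thu; T in Mon; A in Fri.

Thu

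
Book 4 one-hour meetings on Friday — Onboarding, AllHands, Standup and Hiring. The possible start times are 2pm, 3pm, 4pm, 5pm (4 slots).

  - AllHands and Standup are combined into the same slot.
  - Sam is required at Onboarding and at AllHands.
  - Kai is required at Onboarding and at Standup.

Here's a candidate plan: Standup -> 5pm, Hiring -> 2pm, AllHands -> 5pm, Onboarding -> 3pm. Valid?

Yes, all constraints hold

Kai is required at Onboarding and at Standup — holds.
AllHands and Standup are combined into the same slot — holds.
Sam is required at Onboarding and at AllHands — holds.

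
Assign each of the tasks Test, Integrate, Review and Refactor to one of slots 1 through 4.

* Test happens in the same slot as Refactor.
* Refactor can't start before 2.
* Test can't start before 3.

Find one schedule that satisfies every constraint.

Integrate -> 1, Refactor -> 3, Test -> 3, Review -> 1

Checking: Test = Refactor = 3; Test=3 in [3,4]; Refactor=3 in [2,4].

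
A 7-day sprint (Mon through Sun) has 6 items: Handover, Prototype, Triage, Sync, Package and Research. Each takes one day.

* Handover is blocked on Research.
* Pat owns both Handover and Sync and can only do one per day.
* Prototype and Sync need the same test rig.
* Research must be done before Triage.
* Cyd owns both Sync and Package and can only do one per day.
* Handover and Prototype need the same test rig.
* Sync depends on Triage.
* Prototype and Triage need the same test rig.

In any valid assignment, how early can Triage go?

Tue

Precedence pushes Triage to at least Tue; downstream work caps Triage at Sat.
Triage at Tue is achievable: Prototype=Mon, Triage=Tue, Research=Mon, Sync=Wed, Handover=Tue, Package=Mon.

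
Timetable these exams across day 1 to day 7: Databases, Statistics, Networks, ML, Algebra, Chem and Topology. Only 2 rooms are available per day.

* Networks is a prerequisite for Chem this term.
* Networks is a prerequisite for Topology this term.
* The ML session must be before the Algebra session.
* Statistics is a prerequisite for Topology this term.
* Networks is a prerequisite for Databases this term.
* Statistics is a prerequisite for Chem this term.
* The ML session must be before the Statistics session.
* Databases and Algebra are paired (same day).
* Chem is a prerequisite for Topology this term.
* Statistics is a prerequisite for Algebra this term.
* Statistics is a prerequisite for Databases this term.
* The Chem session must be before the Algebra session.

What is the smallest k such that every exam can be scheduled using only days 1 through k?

5

The precedence chain requires at least 4 distinct days.
With at most 2 per day and 7 exams, at least 4 days are needed.
Could 4 days be enough, i.e. nothing placed later than day 4? No: Statistics must come after ML (at day 1 or later) → {day 2, day 3, day 4}; Topology must come after Statistics (at day 2 or later) → {day 3, day 4}; Statistics must come before Topology (at day 4 or earlier) → {day 2, day 3}; Chem must come before Topology (at day 4 or earlier) → {day 1, day 2, day 3}; Networks must come before Topology (at day 4 or earlier) → {day 1, day 2, day 3}; Algebra must come after Chem (at day 1 or later) → {day 2, day 3, day 4}; Databases must come after Networks (at day 1 or later) → {day 2, day 3, day 4}; Chem must come after Networks (at day 1 or later) → {day 2, day 3}; Algebra must come after Statistics (at day 2 or later) → {day 3, day 4}; Databases must come after Statistics (at day 2 or later) → {day 3, day 4}; Chem must come after Statistics (at day 2 or later) → {day 3}; Topology must come after Chem (at day 3 or later) → {day 4}; Algebra must come after Chem (at day 3 or later) → {day 4}; Databases must be in the same day as Algebra (in {day 4}) → {day 4}; that puts Databases, Algebra and Topology all in day 4 — more than 2 per day.
So 4 days is not enough.
5 works (last occupied day: day 5): for example Chem=day 3, Topology=day 5, Networks=day 1, Databases=day 4, ML=day 1, Statistics=day 2, Algebra=day 4.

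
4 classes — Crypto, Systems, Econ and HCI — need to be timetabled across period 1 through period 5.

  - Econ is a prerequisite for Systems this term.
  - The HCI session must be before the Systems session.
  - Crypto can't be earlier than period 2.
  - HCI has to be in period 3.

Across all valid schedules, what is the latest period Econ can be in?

period 4

Downstream work caps Econ at period 4.
Econ at period 4 is achievable: Econ -> period 4, HCI -> period 3, Crypto -> period 2, Systems -> period 5.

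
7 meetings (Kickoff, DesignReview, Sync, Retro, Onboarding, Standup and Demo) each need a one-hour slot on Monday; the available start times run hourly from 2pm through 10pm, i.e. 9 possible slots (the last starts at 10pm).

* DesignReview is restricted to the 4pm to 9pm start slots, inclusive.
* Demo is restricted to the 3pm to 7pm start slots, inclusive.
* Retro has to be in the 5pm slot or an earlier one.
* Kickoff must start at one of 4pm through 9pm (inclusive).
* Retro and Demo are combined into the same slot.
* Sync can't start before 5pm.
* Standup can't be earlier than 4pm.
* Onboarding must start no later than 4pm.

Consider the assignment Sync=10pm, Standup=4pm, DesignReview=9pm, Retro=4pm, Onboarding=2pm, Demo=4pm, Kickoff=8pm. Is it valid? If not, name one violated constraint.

Yes, all constraints hold

Retro has to be in the 5pm slot or an earlier one — holds.
Demo is restricted to the 3pm to 7pm start slots, inclusive — holds.
Kickoff must start at one of 4pm through 9pm (inclusive) — holds.
Standup can't be earlier than 4pm — holds.
Retro and Demo are combined into the same slot — holds.
Onboarding must start no later than 4pm — holds.
Sync can't start before 5pm — holds.
DesignReview is restricted to the 4pm to 9pm start slots, inclusive — holds.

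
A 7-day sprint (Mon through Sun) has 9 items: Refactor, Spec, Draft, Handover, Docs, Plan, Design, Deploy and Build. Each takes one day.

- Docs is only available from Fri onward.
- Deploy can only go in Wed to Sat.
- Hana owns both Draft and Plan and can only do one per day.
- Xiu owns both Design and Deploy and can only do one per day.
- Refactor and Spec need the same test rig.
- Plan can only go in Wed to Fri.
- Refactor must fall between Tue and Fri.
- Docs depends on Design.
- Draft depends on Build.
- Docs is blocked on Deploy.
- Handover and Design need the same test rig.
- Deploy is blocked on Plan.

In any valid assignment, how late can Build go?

Downstream work caps Build at Sat.
Build at Sat is achievable: Docs in Fri; Refactor in Tue; Spec in Mon; Plan in Wed; Build in Sat; Handover in Tue; Deploy in Thu; Design in Mon; Draft in Sun.

Sat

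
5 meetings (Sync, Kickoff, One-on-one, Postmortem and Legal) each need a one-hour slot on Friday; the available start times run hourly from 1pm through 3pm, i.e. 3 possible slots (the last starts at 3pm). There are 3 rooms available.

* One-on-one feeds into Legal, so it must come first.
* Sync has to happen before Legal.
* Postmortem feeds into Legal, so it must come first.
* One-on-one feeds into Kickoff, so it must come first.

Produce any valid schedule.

Kickoff=2pm; Sync=1pm; Legal=2pm; Postmortem=1pm; One-on-one=1pm

Checking: Sync(1pm) before Legal(2pm); One-on-one(1pm) before Kickoff(2pm); One-on-one(1pm) before Legal(2pm); Postmortem(1pm) before Legal(2pm); max 3 per slot (cap 3).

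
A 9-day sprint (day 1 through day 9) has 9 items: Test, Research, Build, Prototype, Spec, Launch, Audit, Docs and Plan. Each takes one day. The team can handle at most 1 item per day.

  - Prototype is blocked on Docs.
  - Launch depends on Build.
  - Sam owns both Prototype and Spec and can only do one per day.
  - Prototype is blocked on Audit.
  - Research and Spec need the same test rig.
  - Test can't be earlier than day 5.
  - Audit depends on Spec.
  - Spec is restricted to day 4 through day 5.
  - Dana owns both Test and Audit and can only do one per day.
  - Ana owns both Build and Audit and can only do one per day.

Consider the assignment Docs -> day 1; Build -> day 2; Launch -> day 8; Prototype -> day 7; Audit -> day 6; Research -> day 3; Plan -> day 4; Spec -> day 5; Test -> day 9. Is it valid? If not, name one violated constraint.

Spec is restricted to day 4 through day 5 — holds.
Audit depends on Spec — holds.
Test can't be earlier than day 5 — holds.
Prototype is blocked on Docs — holds.
The team can handle at most 1 item per day — holds.
Research and Spec need the same test rig — holds.
Sam owns both Prototype and Spec and can only do one per day — holds.
Prototype is blocked on Audit — holds.
Dana owns both Test and Audit and can only do one per day — holds.
Launch depends on Build — holds.
Ana owns both Build and Audit and can only do one per day — holds.

Yes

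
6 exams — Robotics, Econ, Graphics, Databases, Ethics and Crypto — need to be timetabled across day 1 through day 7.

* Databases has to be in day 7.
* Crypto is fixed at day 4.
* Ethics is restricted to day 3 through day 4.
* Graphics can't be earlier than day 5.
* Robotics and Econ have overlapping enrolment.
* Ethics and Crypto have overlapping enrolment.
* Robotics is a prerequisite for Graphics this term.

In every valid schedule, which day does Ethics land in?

Ethics's window is day 3–day 4.
Crypto is fixed at day 4, and Ethics can't share a day with Crypto.
So Ethics must be day 3.

day 3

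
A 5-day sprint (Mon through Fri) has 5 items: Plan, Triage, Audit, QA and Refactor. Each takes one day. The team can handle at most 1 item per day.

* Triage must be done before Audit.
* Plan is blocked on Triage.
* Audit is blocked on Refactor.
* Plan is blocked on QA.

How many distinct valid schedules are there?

Splitting on Plan: it can be Wed (2), Thu (6), Fri (8). Listing each branch's schedules as (Triage, Audit, QA, Refactor):
Plan=Wed: (Mon,Fri,Tue,Thu) (Tue,Fri,Mon,Thu) — 2.
Plan=Thu: (Mon,Fri,Tue,Wed) (Mon,Fri,Wed,Tue) (Tue,Fri,Mon,Wed) (Tue,Fri,Wed,Mon) (Wed,Fri,Mon,Tue) (Wed,Fri,Tue,Mon) — 6.
Plan=Fri: (Mon,Wed,Thu,Tue) (Mon,Thu,Tue,Wed) (Mon,Thu,Wed,Tue) (Tue,Wed,Thu,Mon) (Tue,Thu,Mon,Wed) (Tue,Thu,Wed,Mon) (Wed,Thu,Mon,Tue) (Wed,Thu,Tue,Mon) — 8.
Summing: 2 + 6 + 8 = 16.

16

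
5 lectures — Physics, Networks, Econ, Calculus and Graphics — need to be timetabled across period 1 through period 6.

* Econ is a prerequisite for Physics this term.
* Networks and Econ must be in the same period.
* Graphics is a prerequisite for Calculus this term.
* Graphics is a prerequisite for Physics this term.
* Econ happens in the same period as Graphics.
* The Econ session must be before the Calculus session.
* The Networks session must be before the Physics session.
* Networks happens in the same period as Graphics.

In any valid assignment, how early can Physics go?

Precedence pushes Physics to at least period 2.
Physics at period 2 is achievable: Econ=period 1, Physics=period 2, Calculus=period 2, Networks=period 1, Graphics=period 1.

period 2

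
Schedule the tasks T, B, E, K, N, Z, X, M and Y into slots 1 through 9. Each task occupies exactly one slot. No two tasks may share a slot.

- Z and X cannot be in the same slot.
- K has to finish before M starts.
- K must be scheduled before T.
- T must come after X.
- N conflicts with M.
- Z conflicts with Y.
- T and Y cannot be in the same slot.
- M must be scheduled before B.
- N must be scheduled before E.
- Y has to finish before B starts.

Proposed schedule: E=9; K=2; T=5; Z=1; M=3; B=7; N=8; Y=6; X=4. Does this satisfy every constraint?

Valid

Z conflicts with Y — holds.
T and Y cannot be in the same slot — holds.
Y has to finish before B starts — holds.
No two tasks may share a slot — holds.
N must be scheduled before E — holds.
M must be scheduled before B — holds.
T must come after X — holds.
N conflicts with M — holds.
K has to finish before M starts — holds.
Z and X cannot be in the same slot — holds.
K must be scheduled before T — holds.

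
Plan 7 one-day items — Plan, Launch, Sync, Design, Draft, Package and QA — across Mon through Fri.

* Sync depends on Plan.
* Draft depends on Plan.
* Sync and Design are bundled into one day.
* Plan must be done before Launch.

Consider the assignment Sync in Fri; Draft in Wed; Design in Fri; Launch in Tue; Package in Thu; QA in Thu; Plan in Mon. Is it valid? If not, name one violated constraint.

Yes

Plan must be done before Launch — holds.
Sync and Design are bundled into one day — holds.
Sync depends on Plan — holds.
Draft depends on Plan — holds.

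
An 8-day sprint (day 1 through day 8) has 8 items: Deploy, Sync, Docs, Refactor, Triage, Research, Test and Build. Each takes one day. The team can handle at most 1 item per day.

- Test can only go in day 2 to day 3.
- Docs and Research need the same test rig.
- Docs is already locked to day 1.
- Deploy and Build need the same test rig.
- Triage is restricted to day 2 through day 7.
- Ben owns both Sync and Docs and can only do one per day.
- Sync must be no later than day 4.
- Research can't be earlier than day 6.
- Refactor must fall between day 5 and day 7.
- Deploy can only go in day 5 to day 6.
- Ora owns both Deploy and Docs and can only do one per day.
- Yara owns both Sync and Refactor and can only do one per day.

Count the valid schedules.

44

Splitting on Deploy: it can be day 5 (24), day 6 (20). Listing each branch's schedules as (Sync, Docs, Refactor, Triage, Research, Test, Build) by day number:
Deploy=day 5: (2,1,6,4,7,3,8) (2,1,6,4,8,3,7) (2,1,6,7,8,3,4) (2,1,7,4,6,3,8) (2,1,7,4,8,3,6) (2,1,7,6,8,3,4) (3,1,6,4,7,2,8) (3,1,6,4,8,2,7) (3,1,6,7,8,2,4) (3,1,7,4,6,2,8) (3,1,7,4,8,2,6) (3,1,7,6,8,2,4) (4,1,6,2,7,3,8) (4,1,6,2,8,3,7) (4,1,6,3,7,2,8) (4,1,6,3,8,2,7) (4,1,6,7,8,2,3) (4,1,6,7,8,3,2) (4,1,7,2,6,3,8) (4,1,7,2,8,3,6) (4,1,7,3,6,2,8) (4,1,7,3,8,2,6) (4,1,7,6,8,2,3) (4,1,7,6,8,3,2) — 24.
Deploy=day 6: (2,1,5,4,7,3,8) (2,1,5,4,8,3,7) (2,1,5,7,8,3,4) (2,1,7,4,8,3,5) (2,1,7,5,8,3,4) (3,1,5,4,7,2,8) (3,1,5,4,8,2,7) (3,1,5,7,8,2,4) (3,1,7,4,8,2,5) (3,1,7,5,8,2,4) (4,1,5,2,7,3,8) (4,1,5,2,8,3,7) (4,1,5,3,7,2,8) (4,1,5,3,8,2,7) (4,1,5,7,8,2,3) (4,1,5,7,8,3,2) (4,1,7,2,8,3,5) (4,1,7,3,8,2,5) (4,1,7,5,8,2,3) (4,1,7,5,8,3,2) — 20.
Summing: 24 + 20 = 44.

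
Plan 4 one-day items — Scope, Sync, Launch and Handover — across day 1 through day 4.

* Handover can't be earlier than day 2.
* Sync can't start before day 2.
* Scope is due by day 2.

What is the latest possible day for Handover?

Handover is available from day 2.
Handover at day 4 is achievable: Scope in day 1, Handover in day 4, Sync in day 2, Launch in day 1.

day 4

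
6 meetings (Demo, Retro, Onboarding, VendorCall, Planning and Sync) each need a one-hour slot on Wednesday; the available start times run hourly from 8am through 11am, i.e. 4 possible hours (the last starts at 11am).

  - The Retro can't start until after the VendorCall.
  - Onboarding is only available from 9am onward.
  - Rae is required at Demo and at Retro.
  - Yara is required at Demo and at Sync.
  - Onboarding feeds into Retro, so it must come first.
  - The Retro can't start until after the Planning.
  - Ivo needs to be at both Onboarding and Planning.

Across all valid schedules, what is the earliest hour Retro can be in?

10am

Precedence pushes Retro to at least 10am.
Retro at 10am is achievable: Sync -> 9am, Retro -> 10am, VendorCall -> 8am, Planning -> 8am, Demo -> 8am, Onboarding -> 9am.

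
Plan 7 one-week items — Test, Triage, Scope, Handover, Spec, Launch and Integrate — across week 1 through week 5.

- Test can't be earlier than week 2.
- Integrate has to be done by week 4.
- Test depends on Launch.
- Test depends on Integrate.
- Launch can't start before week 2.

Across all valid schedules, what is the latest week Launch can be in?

Launch is available from week 2; downstream work caps Launch at week 4.
Launch at week 4 is achievable: Launch=week 4; Triage=week 1; Spec=week 1; Test=week 5; Handover=week 1; Scope=week 1; Integrate=week 1.

week 4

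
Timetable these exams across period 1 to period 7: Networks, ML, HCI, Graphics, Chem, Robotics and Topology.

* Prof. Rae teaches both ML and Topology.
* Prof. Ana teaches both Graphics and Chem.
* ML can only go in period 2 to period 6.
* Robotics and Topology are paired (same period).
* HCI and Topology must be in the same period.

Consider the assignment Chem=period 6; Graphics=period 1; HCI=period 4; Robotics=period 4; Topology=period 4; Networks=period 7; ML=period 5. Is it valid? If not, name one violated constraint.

Yes, all constraints hold

HCI and Topology must be in the same period — holds.
ML can only go in period 2 to period 6 — holds.
Prof. Ana teaches both Graphics and Chem — holds.
Prof. Rae teaches both ML and Topology — holds.
Robotics and Topology are paired (same period) — holds.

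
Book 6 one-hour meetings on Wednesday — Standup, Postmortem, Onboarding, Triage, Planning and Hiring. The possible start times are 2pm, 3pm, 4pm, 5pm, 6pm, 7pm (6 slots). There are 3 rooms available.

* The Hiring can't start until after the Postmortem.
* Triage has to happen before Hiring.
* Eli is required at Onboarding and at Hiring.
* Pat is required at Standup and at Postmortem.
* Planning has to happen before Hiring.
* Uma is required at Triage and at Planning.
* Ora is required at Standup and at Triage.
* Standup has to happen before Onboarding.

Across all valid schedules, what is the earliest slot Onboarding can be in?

3pm

Precedence pushes Onboarding to at least 3pm.
Onboarding at 3pm is achievable: Hiring=4pm, Standup=2pm, Planning=2pm, Onboarding=3pm, Triage=3pm, Postmortem=3pm.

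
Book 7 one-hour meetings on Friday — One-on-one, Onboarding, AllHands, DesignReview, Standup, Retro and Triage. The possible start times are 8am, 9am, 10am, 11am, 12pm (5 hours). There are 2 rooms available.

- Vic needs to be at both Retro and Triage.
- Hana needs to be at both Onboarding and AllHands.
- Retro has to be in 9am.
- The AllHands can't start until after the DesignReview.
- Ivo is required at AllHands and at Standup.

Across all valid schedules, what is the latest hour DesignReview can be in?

11am

Downstream work caps DesignReview at 11am.
DesignReview at 11am is achievable: Onboarding=8am, Triage=10am, Standup=9am, One-on-one=8am, Retro=9am, AllHands=12pm, DesignReview=11am.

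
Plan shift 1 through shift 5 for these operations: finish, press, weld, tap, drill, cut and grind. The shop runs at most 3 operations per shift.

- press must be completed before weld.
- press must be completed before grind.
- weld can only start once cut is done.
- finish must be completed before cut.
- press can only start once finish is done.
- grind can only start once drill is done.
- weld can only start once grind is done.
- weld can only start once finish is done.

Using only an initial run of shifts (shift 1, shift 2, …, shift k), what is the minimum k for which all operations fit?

4

The precedence chain requires at least 4 distinct shifts.
With at most 3 per shift and 7 operations, at least 3 shifts are needed.
4 works (last occupied shift: shift 4): for example tap=shift 1, grind=shift 3, cut=shift 2, press=shift 2, finish=shift 1, drill=shift 1, weld=shift 4.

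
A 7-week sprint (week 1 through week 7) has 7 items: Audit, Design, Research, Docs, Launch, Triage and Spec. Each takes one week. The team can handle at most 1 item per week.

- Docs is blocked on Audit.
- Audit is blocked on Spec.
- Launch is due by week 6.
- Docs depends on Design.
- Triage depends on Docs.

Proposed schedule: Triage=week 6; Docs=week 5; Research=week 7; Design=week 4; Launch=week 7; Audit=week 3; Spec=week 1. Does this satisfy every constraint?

No. Launch is due by week 6 is not satisfied.

Docs depends on Design — holds.
Audit is blocked on Spec — holds.
The team can handle at most 1 item per week — violated.
Launch is due by week 6 — violated.
Triage depends on Docs — holds.
Docs is blocked on Audit — holds.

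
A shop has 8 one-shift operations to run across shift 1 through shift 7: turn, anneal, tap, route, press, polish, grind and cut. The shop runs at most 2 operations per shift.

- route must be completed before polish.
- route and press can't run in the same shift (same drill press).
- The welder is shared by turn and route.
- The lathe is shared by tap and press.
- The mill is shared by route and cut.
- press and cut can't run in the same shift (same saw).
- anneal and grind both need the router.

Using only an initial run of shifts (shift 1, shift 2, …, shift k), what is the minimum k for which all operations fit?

The precedence chain requires at least 2 distinct shifts.
With at most 2 per shift and 8 operations, at least 4 shifts are needed.
4 works (last occupied shift: shift 4): for example press=shift 4, turn=shift 2, polish=shift 2, route=shift 1, cut=shift 3, grind=shift 4, anneal=shift 1, tap=shift 3.

4 shifts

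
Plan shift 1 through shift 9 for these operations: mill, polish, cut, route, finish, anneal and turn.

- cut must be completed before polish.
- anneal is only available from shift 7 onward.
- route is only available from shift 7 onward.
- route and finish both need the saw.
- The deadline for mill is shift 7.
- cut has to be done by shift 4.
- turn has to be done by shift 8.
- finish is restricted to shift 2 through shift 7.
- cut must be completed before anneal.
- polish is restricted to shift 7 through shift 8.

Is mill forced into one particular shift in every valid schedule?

mill can be shift 1 (e.g. route=shift 7, cut=shift 1, anneal=shift 7, polish=shift 7, turn=shift 1, mill=shift 1, finish=shift 2) or shift 2 (e.g. polish in shift 7; anneal in shift 7; finish in shift 2; cut in shift 1; turn in shift 1; route in shift 7; mill in shift 2).

No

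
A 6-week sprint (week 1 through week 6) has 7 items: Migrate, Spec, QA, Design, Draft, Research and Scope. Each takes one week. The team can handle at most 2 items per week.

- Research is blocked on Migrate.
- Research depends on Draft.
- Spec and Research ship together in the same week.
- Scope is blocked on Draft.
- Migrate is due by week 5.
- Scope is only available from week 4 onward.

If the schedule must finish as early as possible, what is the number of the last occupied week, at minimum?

4

The precedence chain requires at least 2 distinct weeks.
With at most 2 per week and 7 work items, at least 4 weeks are needed.
Scope can't be placed before week 4, so the schedule must run through at least week 4.
4 works (last occupied week: week 4): for example Research=week 2, Design=week 3, Draft=week 1, Migrate=week 1, QA=week 3, Scope=week 4, Spec=week 2.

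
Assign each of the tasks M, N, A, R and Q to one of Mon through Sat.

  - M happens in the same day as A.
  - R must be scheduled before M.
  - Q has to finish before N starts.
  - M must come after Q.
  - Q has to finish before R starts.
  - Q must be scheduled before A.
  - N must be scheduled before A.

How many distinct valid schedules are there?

Splitting on M: it can be Wed (1), Thu (5), Fri (14), Sat (30). Listing each branch's schedules as (N, A, R, Q):
M=Wed: (Tue,Wed,Tue,Mon) — 1.
M=Thu: (Tue,Thu,Tue,Mon) (Tue,Thu,Wed,Mon) (Wed,Thu,Tue,Mon) (Wed,Thu,Wed,Mon) (Wed,Thu,Wed,Tue) — 5.
M=Fri: (Tue,Fri,Tue,Mon) (Tue,Fri,Wed,Mon) (Tue,Fri,Thu,Mon) (Wed,Fri,Tue,Mon) (Wed,Fri,Wed,Mon) (Wed,Fri,Wed,Tue) (Wed,Fri,Thu,Mon) (Wed,Fri,Thu,Tue) (Thu,Fri,Tue,Mon) (Thu,Fri,Wed,Mon) (Thu,Fri,Wed,Tue) (Thu,Fri,Thu,Mon) (Thu,Fri,Thu,Tue) (Thu,Fri,Thu,Wed) — 14.
M=Sat: (Tue,Sat,Tue,Mon) (Tue,Sat,Wed,Mon) (Tue,Sat,Thu,Mon) (Tue,Sat,Fri,Mon) (Wed,Sat,Tue,Mon) (Wed,Sat,Wed,Mon) (Wed,Sat,Wed,Tue) (Wed,Sat,Thu,Mon) (Wed,Sat,Thu,Tue) (Wed,Sat,Fri,Mon) (Wed,Sat,Fri,Tue) (Thu,Sat,Tue,Mon) (Thu,Sat,Wed,Mon) (Thu,Sat,Wed,Tue) (Thu,Sat,Thu,Mon) (Thu,Sat,Thu,Tue) (Thu,Sat,Thu,Wed) (Thu,Sat,Fri,Mon) (Thu,Sat,Fri,Tue) (Thu,Sat,Fri,Wed) (Fri,Sat,Tue,Mon) (Fri,Sat,Wed,Mon) (Fri,Sat,Wed,Tue) (Fri,Sat,Thu,Mon) (Fri,Sat,Thu,Tue) (Fri,Sat,Thu,Wed) (Fri,Sat,Fri,Mon) (Fri,Sat,Fri,Tue) (Fri,Sat,Fri,Wed) (Fri,Sat,Fri,Thu) — 30.
Summing: 1 + 5 + 14 + 30 = 50.

50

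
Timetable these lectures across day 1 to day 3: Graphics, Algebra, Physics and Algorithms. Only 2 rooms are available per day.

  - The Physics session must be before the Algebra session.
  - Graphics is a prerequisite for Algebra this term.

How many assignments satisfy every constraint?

Splitting on Graphics: it can be day 1 (7), day 2 (5). Listing each branch's schedules as (Algebra, Physics, Algorithms) by day number:
Graphics=day 1: (2,1,2) (2,1,3) (3,1,2) (3,1,3) (3,2,1) (3,2,2) (3,2,3) — 7.
Graphics=day 2: (3,1,1) (3,1,2) (3,1,3) (3,2,1) (3,2,3) — 5.
Summing: 7 + 5 = 12.

12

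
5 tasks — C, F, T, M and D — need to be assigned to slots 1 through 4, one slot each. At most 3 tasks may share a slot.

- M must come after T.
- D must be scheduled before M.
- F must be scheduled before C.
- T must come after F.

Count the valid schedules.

Splitting on C: it can be 2 (8), 3 (11), 4 (11). Listing each branch's schedules as (F, T, M, D):
C=2: (1,2,3,1) (1,2,3,2) (1,2,4,1) (1,2,4,2) (1,2,4,3) (1,3,4,1) (1,3,4,2) (1,3,4,3) — 8.
C=3: (1,2,3,1) (1,2,3,2) (1,2,4,1) (1,2,4,2) (1,2,4,3) (1,3,4,1) (1,3,4,2) (1,3,4,3) (2,3,4,1) (2,3,4,2) (2,3,4,3) — 11.
C=4: (1,2,3,1) (1,2,3,2) (1,2,4,1) (1,2,4,2) (1,2,4,3) (1,3,4,1) (1,3,4,2) (1,3,4,3) (2,3,4,1) (2,3,4,2) (2,3,4,3) — 11.
Summing: 8 + 11 + 11 = 30.

30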